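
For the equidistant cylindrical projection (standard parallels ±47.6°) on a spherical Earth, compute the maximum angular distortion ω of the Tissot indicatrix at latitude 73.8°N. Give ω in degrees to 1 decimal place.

49.0°

With standard parallel φ₀ = 47.6°, the equirectangular projection gives x = Rλ cos φ₀, y = Rφ, so h = 1 and k = cos 47.6° / cos φ.
At 73.8°: h = 1.000, k = 2.417; principal scales a = 2.417, b = 1.000.
sin(ω/2) = (a − b)/(a + b) = 1.417/3.417 = 0.4147, so ω = 2 arcsin(0.4147) ≈ 49.0°.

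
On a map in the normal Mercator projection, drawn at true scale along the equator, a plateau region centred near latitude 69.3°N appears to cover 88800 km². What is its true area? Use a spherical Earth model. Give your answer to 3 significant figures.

11100 km²

Mercator is conformal, so the point scale is isotropic: h = k = sec φ = 1/cos φ.
Areal scale = k² = sec²φ = 1/cos²(69.3°) = 1/0.3535² = 8.004.
True area = apparent / (areal scale) = 88800 / 8.004 ≈ 11100 km².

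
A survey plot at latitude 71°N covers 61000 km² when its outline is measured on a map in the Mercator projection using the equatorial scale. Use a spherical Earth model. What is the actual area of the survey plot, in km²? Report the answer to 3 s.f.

6470 km²

The Mercator projection is conformal; its linear scale factor is the same in every direction and equals sec φ = 1/cos φ.
Areal scale = k² = sec²φ = 1/cos²(71°) = 1/0.3256² = 9.434.
True area = apparent / (areal scale) = 61000 / 9.434 ≈ 6470 km².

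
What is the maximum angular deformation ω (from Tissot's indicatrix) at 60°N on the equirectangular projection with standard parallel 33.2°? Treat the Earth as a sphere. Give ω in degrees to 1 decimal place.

The equidistant cylindrical projection with φ₀ = 33.2° has h = 1 (meridians true) and k = cos φ₀ / cos φ along parallels.
At 60°: h = 1.000, k = 1.674; principal scales a = 1.674, b = 1.000.
sin(ω/2) = (a − b)/(a + b) = 0.6735/2.674 = 0.2519, so ω = 2 arcsin(0.2519) ≈ 29.2°.

29.2°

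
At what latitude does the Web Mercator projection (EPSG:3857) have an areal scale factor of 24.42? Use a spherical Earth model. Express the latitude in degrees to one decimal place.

Mercator areal scale is sec²φ.
sec²φ = 24.42  ⇒  cos²φ = 0.04095  ⇒  cos φ = 0.2024.
φ = arccos(0.2024) ≈ 78.3°.

78.3°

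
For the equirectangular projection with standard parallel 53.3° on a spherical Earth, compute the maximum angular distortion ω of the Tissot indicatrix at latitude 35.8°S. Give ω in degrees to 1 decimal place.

17.4°

In the equirectangular projection with standard parallel φ₀ = 53.3° (x = Rλ cos φ₀, y = Rφ), meridians are true-scale (h = 1) and the parallel scale is k = cos φ₀ / cos φ.
At 35.8°: h = 1.000, k = 0.7368; principal scales a = 1.000, b = 0.7368.
sin(ω/2) = (a − b)/(a + b) = 0.2632/1.737 = 0.1515, so ω = 2 arcsin(0.1515) ≈ 17.4°.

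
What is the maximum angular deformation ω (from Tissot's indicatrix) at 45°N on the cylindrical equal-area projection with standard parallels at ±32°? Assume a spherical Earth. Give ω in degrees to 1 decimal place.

For cylindrical equal-area with standard parallel φ₀, h = cos φ / cos φ₀ and k = cos φ₀ / cos φ, so h·k = 1.
At 45°: h = 0.8338, k = 1.199; principal scales a = 1.199, b = 0.8338.
sin(ω/2) = (a − b)/(a + b) = 0.3655/2.033 = 0.1798, so ω = 2 arcsin(0.1798) ≈ 20.7°.

20.7°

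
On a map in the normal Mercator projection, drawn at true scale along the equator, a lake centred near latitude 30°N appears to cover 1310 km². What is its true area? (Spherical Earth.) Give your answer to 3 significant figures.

For Mercator, h = k = sec φ (a conformal cylindrical projection has a single point scale, 1/cos φ).
Areal scale = k² = sec²φ = 1/cos²(30°) = 1/0.8660² = 1.333.
True area = apparent / (areal scale) = 1310 / 1.333 ≈ 982 km².

982 km²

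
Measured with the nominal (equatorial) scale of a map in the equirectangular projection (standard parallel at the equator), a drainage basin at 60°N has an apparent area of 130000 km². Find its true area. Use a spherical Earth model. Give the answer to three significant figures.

65000 km²

For the equirectangular projection with φ₀ = 0 (plate carrée), h = 1 along meridians and k = sec φ along parallels.
Areal scale = h·k = 1 × sec φ; at 60°, h = 1.000, k = 2.000, so h·k = 2.000.
True area = apparent / (areal scale) = 130000 / 2.000 ≈ 65000 km².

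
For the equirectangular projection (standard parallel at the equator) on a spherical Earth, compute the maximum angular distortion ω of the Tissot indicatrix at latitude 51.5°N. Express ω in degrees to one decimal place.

26.9°

For the equirectangular projection with φ₀ = 0 (plate carrée), h = 1 along meridians and k = sec φ along parallels.
At 51.5°: h = 1.000, k = 1.606; principal scales a = 1.606, b = 1.000.
sin(ω/2) = (a − b)/(a + b) = 0.6064/2.606 = 0.2327, so ω = 2 arcsin(0.2327) ≈ 26.9°.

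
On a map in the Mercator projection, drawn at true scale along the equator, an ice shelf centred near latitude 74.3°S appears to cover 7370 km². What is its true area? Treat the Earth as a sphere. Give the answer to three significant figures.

The Mercator projection is conformal; its linear scale factor is the same in every direction and equals sec φ = 1/cos φ.
Areal scale = k² = sec²φ = 1/cos²(74.3°) = 1/0.2706² = 13.66.
True area = apparent / (areal scale) = 7370 / 13.66 ≈ 540 km².

540 km²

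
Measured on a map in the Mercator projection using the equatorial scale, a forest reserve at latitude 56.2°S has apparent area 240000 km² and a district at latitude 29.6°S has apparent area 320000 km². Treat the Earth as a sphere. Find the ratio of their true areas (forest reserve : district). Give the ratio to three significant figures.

0.307

On Mercator the areal scale is sec²φ, so true area = apparent × cos²φ.
True area of forest reserve: 240000 × cos²(56.2°) = 240000 × 0.3095 = 74270 km².
True area of district: 320000 × cos²(29.6°) = 320000 × 0.7560 = 241900 km².
Ratio = 74270 / 241900 ≈ 0.307.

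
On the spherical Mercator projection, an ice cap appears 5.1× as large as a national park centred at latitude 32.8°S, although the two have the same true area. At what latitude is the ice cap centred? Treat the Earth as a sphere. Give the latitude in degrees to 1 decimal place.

68.1°

On Mercator, (apparent₁)/(apparent₂) = sec²φ₁ / sec²φ₂ when true areas are equal.
cos²φ₂ / cos²φ₁ = 5.1  ⇒  cos φ₁ = cos 32.8° / √5.1 = 0.8406/2.258 = 0.3722.
φ₁ = arccos(0.3722) ≈ 68.1°.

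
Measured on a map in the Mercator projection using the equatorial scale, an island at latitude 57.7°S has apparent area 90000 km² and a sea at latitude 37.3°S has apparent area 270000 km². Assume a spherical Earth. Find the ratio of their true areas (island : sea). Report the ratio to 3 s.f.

Since Mercator area scale is 1/cos²φ, the true area equals the apparent area multiplied by cos²φ.
True area of island: 90000 × cos²(57.7°) = 90000 × 0.2855 = 25700 km².
True area of sea: 270000 × cos²(37.3°) = 270000 × 0.6328 = 170900 km².
Ratio = 25700 / 170900 ≈ 0.150.

0.150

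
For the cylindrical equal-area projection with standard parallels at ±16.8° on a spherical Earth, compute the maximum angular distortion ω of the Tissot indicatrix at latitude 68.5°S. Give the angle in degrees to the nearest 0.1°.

96.2°

A cylindrical equal-area projection with standard parallel φ₀ has meridian scale h = cos φ / cos φ₀ and parallel scale k = cos φ₀ / cos φ (so areas are preserved, h·k = 1).
At 68.5°: h = 0.3828, k = 2.612; principal scales a = 2.612, b = 0.3828.
sin(ω/2) = (a − b)/(a + b) = 2.229/2.995 = 0.7443, so ω = 2 arcsin(0.7443) ≈ 96.2°.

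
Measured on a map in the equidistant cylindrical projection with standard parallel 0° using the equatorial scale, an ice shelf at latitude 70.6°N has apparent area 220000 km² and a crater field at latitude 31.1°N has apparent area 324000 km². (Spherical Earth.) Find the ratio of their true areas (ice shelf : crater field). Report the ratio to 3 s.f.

0.263

On the plate carrée, areal scale = h·k = 1 × sec φ, so true area = apparent × cos φ.
True area of ice shelf: 220000 × cos(70.6°) = 220000 × 0.3322 = 73080 km².
True area of crater field: 324000 × cos(31.1°) = 324000 × 0.8563 = 277400 km².
Ratio = 73080 / 277400 ≈ 0.263.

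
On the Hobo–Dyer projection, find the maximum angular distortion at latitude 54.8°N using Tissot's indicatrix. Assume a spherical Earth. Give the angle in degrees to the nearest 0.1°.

36.0°

The Hobo–Dyer projection is cylindrical equal-area with φ₀ = 37.5°. A cylindrical equal-area projection with standard parallel φ₀ has meridian scale h = cos φ / cos φ₀ and parallel scale k = cos φ₀ / cos φ (so areas are preserved, h·k = 1).
At 54.8°: h = 0.7266, k = 1.376; principal scales a = 1.376, b = 0.7266.
sin(ω/2) = (a − b)/(a + b) = 0.6497/2.103 = 0.3090, so ω = 2 arcsin(0.3090) ≈ 36.0°.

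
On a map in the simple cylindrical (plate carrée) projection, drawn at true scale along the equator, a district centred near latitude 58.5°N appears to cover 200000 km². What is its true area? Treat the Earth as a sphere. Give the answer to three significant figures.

104000 km²

In the plate carrée (x = Rλ, y = Rφ), meridians are true-scale (h = 1) and parallels are stretched by k = sec φ.
Areal scale = h·k = 1 × sec φ; at 58.5°, h = 1.000, k = 1.914, so h·k = 1.914.
True area = apparent / (areal scale) = 200000 / 1.914 ≈ 104000 km².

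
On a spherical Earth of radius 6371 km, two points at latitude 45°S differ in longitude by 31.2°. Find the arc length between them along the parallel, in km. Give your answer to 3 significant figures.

Arc length along a parallel = R cos φ · Δλ (with Δλ in radians).
= 6371 × cos 45° × (31.2° × π/180) = 6371 × 0.7071 × 0.5445 ≈ 2450 km.

2450 km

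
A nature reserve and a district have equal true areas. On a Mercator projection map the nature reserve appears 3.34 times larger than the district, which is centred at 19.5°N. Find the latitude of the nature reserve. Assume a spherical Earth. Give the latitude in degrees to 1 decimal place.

58.9°

For equal true areas on Mercator, apparent areas scale as sec²φ, so the ratio is cos²φ₂ / cos²φ₁.
cos²φ₂ / cos²φ₁ = 3.34  ⇒  cos φ₁ = cos 19.5° / √3.34 = 0.9426/1.828 = 0.5158.
φ₁ = arccos(0.5158) ≈ 58.9°.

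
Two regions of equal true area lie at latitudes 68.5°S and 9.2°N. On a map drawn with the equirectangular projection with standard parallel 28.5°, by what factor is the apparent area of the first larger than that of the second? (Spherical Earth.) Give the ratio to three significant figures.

The equidistant cylindrical projection with φ₀ = 28.5° has h = 1 (meridians true) and k = cos φ₀ / cos φ along parallels.
Areal scale at 68.5°: h·k = 1.000 × 2.398 = 2.398.
Areal scale at 9.2°: h·k = 1.000 × 0.8903 = 0.8903.
Ratio = 2.398/0.8903 ≈ 2.69.

2.69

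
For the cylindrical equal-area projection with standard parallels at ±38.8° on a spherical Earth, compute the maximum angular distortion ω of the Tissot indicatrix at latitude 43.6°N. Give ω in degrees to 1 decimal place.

8.4°

A cylindrical equal-area projection with standard parallel φ₀ has meridian scale h = cos φ / cos φ₀ and parallel scale k = cos φ₀ / cos φ (so areas are preserved, h·k = 1).
At 43.6°: h = 0.9292, k = 1.076; principal scales a = 1.076, b = 0.9292.
sin(ω/2) = (a − b)/(a + b) = 0.1470/2.005 = 0.07328, so ω = 2 arcsin(0.07328) ≈ 8.4°.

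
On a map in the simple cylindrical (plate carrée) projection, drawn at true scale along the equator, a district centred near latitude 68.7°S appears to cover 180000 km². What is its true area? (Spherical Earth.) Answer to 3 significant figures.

In the plate carrée (x = Rλ, y = Rφ), meridians are true-scale (h = 1) and parallels are stretched by k = sec φ.
Areal scale = h·k = 1 × sec φ; at 68.7°, h = 1.000, k = 2.753, so h·k = 2.753.
True area = apparent / (areal scale) = 180000 / 2.753 ≈ 65400 km².

65400 km²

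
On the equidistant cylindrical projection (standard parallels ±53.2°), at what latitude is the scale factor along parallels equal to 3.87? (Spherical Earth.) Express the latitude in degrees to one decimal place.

The equidistant cylindrical projection with φ₀ = 53.2° has h = 1 (meridians true) and k = cos φ₀ / cos φ along parallels.
k = cos φ₀ / cos φ = 3.87  ⇒  cos φ = cos 53.2° / 3.87 = 0.1548.
φ = arccos(0.1548) ≈ 81.1°.

81.1°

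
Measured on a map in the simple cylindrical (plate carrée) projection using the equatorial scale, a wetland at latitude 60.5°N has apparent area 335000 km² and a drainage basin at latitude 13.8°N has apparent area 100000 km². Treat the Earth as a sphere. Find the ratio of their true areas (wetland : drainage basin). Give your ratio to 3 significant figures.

On the plate carrée, areal scale = h·k = 1 × sec φ, so true area = apparent × cos φ.
True area of wetland: 335000 × cos(60.5°) = 335000 × 0.4924 = 165000 km².
True area of drainage basin: 100000 × cos(13.8°) = 100000 × 0.9711 = 97110 km².
Ratio = 165000 / 97110 ≈ 1.70.

1.70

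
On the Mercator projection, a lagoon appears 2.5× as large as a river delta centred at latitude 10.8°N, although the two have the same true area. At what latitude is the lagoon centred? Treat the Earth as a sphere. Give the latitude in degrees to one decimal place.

51.6°

For equal true areas on Mercator, apparent areas scale as sec²φ, so the ratio is cos²φ₂ / cos²φ₁.
cos²φ₂ / cos²φ₁ = 2.5  ⇒  cos φ₁ = cos 10.8° / √2.5 = 0.9823/1.581 = 0.6213.
φ₁ = arccos(0.6213) ≈ 51.6°.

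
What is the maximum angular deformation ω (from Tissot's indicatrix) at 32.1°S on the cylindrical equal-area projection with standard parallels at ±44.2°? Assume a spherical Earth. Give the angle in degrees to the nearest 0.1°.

19.0°

A cylindrical equal-area projection with standard parallel φ₀ has meridian scale h = cos φ / cos φ₀ and parallel scale k = cos φ₀ / cos φ (so areas are preserved, h·k = 1).
At 32.1°: h = 1.182, k = 0.8463; principal scales a = 1.182, b = 0.8463.
sin(ω/2) = (a − b)/(a + b) = 0.3353/2.028 = 0.1654, so ω = 2 arcsin(0.1654) ≈ 19.0°.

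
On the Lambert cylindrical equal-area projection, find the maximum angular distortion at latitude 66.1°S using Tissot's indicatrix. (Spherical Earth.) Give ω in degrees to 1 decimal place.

91.8°

The Lambert cylindrical equal-area projection is the cylindrical equal-area projection with its standard parallel at the equator (φ₀ = 0). A cylindrical equal-area projection with standard parallel φ₀ has meridian scale h = cos φ / cos φ₀ and parallel scale k = cos φ₀ / cos φ (so areas are preserved, h·k = 1).
At 66.1°: h = 0.4051, k = 2.468; principal scales a = 2.468, b = 0.4051.
sin(ω/2) = (a − b)/(a + b) = 2.063/2.873 = 0.7180, so ω = 2 arcsin(0.7180) ≈ 91.8°.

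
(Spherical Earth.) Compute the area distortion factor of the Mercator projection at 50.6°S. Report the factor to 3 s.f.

2.48

Mercator is conformal, so the point scale is isotropic: h = k = sec φ = 1/cos φ.
Areal scale = k² = sec²φ = 1/cos²(50.6°) = 1/0.6347² = 2.482.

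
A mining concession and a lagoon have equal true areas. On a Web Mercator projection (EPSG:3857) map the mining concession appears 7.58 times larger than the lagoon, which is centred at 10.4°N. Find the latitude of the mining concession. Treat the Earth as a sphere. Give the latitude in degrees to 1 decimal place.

69.1°

Mercator areal scale is sec²φ, so apparent-area ratio = sec²φ₁ / sec²φ₂ = cos²φ₂ / cos²φ₁.
cos²φ₂ / cos²φ₁ = 7.58  ⇒  cos φ₁ = cos 10.4° / √7.58 = 0.9836/2.753 = 0.3572.
φ₁ = arccos(0.3572) ≈ 69.1°.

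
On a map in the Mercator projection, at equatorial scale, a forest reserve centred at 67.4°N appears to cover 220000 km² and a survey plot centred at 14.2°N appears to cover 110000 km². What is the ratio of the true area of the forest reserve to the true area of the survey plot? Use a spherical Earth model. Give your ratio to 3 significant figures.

Mercator's areal exaggeration is sec²φ; hence true area = (apparent area) · cos²φ.
True area of forest reserve: 220000 × cos²(67.4°) = 220000 × 0.1477 = 32490 km².
True area of survey plot: 110000 × cos²(14.2°) = 110000 × 0.9398 = 103400 km².
Ratio = 32490 / 103400 ≈ 0.314.

0.314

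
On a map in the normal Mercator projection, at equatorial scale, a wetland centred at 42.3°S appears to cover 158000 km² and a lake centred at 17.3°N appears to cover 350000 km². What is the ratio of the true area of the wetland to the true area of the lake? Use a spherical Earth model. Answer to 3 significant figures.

0.271

On Mercator the areal scale is sec²φ, so true area = apparent × cos²φ.
True area of wetland: 158000 × cos²(42.3°) = 158000 × 0.5471 = 86430 km².
True area of lake: 350000 × cos²(17.3°) = 350000 × 0.9116 = 319000 km².
Ratio = 86430 / 319000 ≈ 0.271.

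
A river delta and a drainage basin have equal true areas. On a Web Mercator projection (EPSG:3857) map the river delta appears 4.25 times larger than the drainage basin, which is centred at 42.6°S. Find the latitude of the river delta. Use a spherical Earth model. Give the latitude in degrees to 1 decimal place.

For equal true areas on Mercator, apparent areas scale as sec²φ, so the ratio is cos²φ₂ / cos²φ₁.
cos²φ₂ / cos²φ₁ = 4.25  ⇒  cos φ₁ = cos 42.6° / √4.25 = 0.7361/2.062 = 0.3571.
φ₁ = arccos(0.3571) ≈ 69.1°.

69.1°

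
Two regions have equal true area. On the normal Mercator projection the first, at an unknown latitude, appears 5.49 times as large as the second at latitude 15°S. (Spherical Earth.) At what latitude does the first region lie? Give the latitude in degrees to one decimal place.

For equal true areas on Mercator, apparent areas scale as sec²φ, so the ratio is cos²φ₂ / cos²φ₁.
cos²φ₂ / cos²φ₁ = 5.49  ⇒  cos φ₁ = cos 15° / √5.49 = 0.9659/2.343 = 0.4122.
φ₁ = arccos(0.4122) ≈ 65.7°.

65.7°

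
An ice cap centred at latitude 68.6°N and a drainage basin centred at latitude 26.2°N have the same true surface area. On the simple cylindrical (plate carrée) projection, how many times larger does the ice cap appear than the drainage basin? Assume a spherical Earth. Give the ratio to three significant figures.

2.46

Plate carrée maps x = Rλ, y = Rφ. The meridian scale is h = 1 and the parallel scale is k = 1/cos φ = sec φ.
Areal scale at 68.6°: h·k = 1.000 × 2.741 = 2.741.
Areal scale at 26.2°: h·k = 1.000 × 1.115 = 1.115.
Ratio = 2.741/1.115 ≈ 2.46.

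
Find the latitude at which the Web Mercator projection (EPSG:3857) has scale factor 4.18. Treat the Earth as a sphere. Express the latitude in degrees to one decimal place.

76.2°

Mercator scale is k = sec φ = 1/cos φ.
1/cos φ = 4.18  ⇒  cos φ = 0.2392  ⇒  φ = arccos(0.2392) ≈ 76.2°.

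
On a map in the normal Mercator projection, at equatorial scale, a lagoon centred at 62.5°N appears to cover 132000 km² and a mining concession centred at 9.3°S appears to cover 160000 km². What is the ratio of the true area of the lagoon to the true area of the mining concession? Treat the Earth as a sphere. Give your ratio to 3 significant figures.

0.181

Since Mercator area scale is 1/cos²φ, the true area equals the apparent area multiplied by cos²φ.
True area of lagoon: 132000 × cos²(62.5°) = 132000 × 0.2132 = 28140 km².
True area of mining concession: 160000 × cos²(9.3°) = 160000 × 0.9739 = 155800 km².
Ratio = 28140 / 155800 ≈ 0.181.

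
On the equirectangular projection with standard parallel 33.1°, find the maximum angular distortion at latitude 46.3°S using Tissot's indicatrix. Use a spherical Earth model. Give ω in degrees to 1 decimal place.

11.0°

The equidistant cylindrical projection with φ₀ = 33.1° has h = 1 (meridians true) and k = cos φ₀ / cos φ along parallels.
At 46.3°: h = 1.000, k = 1.213; principal scales a = 1.213, b = 1.000.
sin(ω/2) = (a − b)/(a + b) = 0.2125/2.213 = 0.09606, so ω = 2 arcsin(0.09606) ≈ 11.0°.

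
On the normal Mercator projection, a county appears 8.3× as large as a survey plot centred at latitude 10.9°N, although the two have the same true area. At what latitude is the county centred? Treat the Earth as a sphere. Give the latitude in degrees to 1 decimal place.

On Mercator, (apparent₁)/(apparent₂) = sec²φ₁ / sec²φ₂ when true areas are equal.
cos²φ₂ / cos²φ₁ = 8.3  ⇒  cos φ₁ = cos 10.9° / √8.3 = 0.9820/2.881 = 0.3408.
φ₁ = arccos(0.3408) ≈ 70.1°.

70.1°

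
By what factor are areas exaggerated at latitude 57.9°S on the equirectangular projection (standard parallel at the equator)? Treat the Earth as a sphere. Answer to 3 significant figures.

Plate carrée maps x = Rλ, y = Rφ. The meridian scale is h = 1 and the parallel scale is k = 1/cos φ = sec φ.
Areal scale = h·k = 1 × sec φ; at 57.9°, h = 1.000, k = 1.882, so h·k = 1.882.

1.88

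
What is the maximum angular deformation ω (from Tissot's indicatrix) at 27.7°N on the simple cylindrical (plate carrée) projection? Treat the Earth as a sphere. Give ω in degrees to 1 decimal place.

Plate carrée maps x = Rλ, y = Rφ. The meridian scale is h = 1 and the parallel scale is k = 1/cos φ = sec φ.
At 27.7°: h = 1.000, k = 1.129; principal scales a = 1.129, b = 1.000.
sin(ω/2) = (a − b)/(a + b) = 0.1294/2.129 = 0.06079, so ω = 2 arcsin(0.06079) ≈ 7.0°.

7.0°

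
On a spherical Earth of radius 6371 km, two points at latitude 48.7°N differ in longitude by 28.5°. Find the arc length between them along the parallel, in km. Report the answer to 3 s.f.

2090 km

Arc length along a parallel = R cos φ · Δλ (with Δλ in radians).
= 6371 × cos 48.7° × (28.5° × π/180) = 6371 × 0.6600 × 0.4974 ≈ 2090 km.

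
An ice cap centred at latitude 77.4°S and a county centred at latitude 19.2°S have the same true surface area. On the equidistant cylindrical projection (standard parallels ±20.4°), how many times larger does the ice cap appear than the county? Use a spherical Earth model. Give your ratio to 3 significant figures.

The equidistant cylindrical projection with φ₀ = 20.4° has h = 1 (meridians true) and k = cos φ₀ / cos φ along parallels.
Areal scale at 77.4°: h·k = 1.000 × 4.297 = 4.297.
Areal scale at 19.2°: h·k = 1.000 × 0.9925 = 0.9925.
Ratio = 4.297/0.9925 ≈ 4.33.

4.33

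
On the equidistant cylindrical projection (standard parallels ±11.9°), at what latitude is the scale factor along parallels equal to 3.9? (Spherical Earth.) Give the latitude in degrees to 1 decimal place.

The equidistant cylindrical projection with φ₀ = 11.9° has h = 1 (meridians true) and k = cos φ₀ / cos φ along parallels.
k = cos φ₀ / cos φ = 3.9  ⇒  cos φ = cos 11.9° / 3.9 = 0.2509.
φ = arccos(0.2509) ≈ 75.5°.

75.5°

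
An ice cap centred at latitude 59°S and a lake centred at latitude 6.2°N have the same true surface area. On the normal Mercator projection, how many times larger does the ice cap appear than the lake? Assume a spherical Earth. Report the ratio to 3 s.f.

3.73

Mercator is conformal with k = sec φ, so areal scale = k² = sec²φ.
At 59°: sec²(59°) = 1/0.5150² = 3.770.
At 6.2°: sec²(6.2°) = 1/0.9942² = 1.012.
Ratio = 3.770/1.012 = cos²(6.2°)/cos²(59°) ≈ 3.73.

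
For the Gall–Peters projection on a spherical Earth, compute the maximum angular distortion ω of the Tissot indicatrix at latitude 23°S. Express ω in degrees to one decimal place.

29.9°

Gall–Peters is a cylindrical equal-area projection with standard parallels at ±45°. For cylindrical equal-area with standard parallel φ₀, h = cos φ / cos φ₀ and k = cos φ₀ / cos φ, so h·k = 1.
At 23°: h = 1.302, k = 0.7682; principal scales a = 1.302, b = 0.7682.
sin(ω/2) = (a − b)/(a + b) = 0.5336/2.070 = 0.2578, so ω = 2 arcsin(0.2578) ≈ 29.9°.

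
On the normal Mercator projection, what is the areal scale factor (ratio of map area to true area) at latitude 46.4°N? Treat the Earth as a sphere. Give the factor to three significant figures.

2.10

Mercator is conformal, so the point scale is isotropic: h = k = sec φ = 1/cos φ.
Areal scale = k² = sec²φ = 1/cos²(46.4°) = 1/0.6896² = 2.103.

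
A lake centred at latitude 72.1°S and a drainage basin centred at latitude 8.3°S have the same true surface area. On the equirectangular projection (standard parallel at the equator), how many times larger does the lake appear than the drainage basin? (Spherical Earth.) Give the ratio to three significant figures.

3.22

For the equirectangular projection with φ₀ = 0 (plate carrée), h = 1 along meridians and k = sec φ along parallels.
Areal scale at 72.1°: h·k = 1.000 × 3.254 = 3.254.
Areal scale at 8.3°: h·k = 1.000 × 1.011 = 1.011.
Ratio = 3.254/1.011 ≈ 3.22.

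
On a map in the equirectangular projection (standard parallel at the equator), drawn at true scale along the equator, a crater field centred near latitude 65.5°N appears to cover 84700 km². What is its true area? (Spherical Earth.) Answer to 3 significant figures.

35100 km²

In the plate carrée (x = Rλ, y = Rφ), meridians are true-scale (h = 1) and parallels are stretched by k = sec φ.
Areal scale = h·k = 1 × sec φ; at 65.5°, h = 1.000, k = 2.411, so h·k = 2.411.
True area = apparent / (areal scale) = 84700 / 2.411 ≈ 35100 km².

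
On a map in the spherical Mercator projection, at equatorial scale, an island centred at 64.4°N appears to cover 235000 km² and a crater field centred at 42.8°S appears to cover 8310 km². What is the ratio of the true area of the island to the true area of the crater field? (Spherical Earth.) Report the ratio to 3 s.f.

Since Mercator area scale is 1/cos²φ, the true area equals the apparent area multiplied by cos²φ.
True area of island: 235000 × cos²(64.4°) = 235000 × 0.1867 = 43870 km².
True area of crater field: 8310 × cos²(42.8°) = 8310 × 0.5384 = 4474 km².
Ratio = 43870 / 4474 ≈ 9.81.

9.81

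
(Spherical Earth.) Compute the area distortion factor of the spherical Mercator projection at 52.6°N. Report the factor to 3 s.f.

For Mercator, h = k = sec φ (a conformal cylindrical projection has a single point scale, 1/cos φ).
Areal scale = k² = sec²φ = 1/cos²(52.6°) = 1/0.6074² = 2.711.

2.71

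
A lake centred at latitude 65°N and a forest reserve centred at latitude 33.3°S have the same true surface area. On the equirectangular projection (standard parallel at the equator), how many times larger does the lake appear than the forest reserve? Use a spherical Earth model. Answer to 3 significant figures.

Plate carrée maps x = Rλ, y = Rφ. The meridian scale is h = 1 and the parallel scale is k = 1/cos φ = sec φ.
Areal scale at 65°: h·k = 1.000 × 2.366 = 2.366.
Areal scale at 33.3°: h·k = 1.000 × 1.196 = 1.196.
Ratio = 2.366/1.196 ≈ 1.98.

1.98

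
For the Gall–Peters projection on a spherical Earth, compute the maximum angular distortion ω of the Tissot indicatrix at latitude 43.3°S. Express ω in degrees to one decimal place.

3.3°

Gall–Peters is a cylindrical equal-area projection with standard parallels at ±45°. For cylindrical equal-area with standard parallel φ₀, h = cos φ / cos φ₀ and k = cos φ₀ / cos φ, so h·k = 1.
At 43.3°: h = 1.029, k = 0.9716; principal scales a = 1.029, b = 0.9716.
sin(ω/2) = (a − b)/(a + b) = 0.05762/2.001 = 0.02880, so ω = 2 arcsin(0.02880) ≈ 3.3°.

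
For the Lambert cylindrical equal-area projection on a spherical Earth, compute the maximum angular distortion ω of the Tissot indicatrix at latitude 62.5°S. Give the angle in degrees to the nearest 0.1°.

80.9°

The Lambert cylindrical equal-area projection is the cylindrical equal-area projection with its standard parallel at the equator (φ₀ = 0). Cylindrical equal-area (φ₀ = 0°): h = cos φ / cos 0° along meridians, k = cos 0° / cos φ along parallels; h·k = 1.
At 62.5°: h = 0.4617, k = 2.166; principal scales a = 2.166, b = 0.4617.
sin(ω/2) = (a − b)/(a + b) = 1.704/2.627 = 0.6485, so ω = 2 arcsin(0.6485) ≈ 80.9°.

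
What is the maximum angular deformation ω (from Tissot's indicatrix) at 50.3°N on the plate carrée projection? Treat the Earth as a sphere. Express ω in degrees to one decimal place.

In the plate carrée (x = Rλ, y = Rφ), meridians are true-scale (h = 1) and parallels are stretched by k = sec φ.
At 50.3°: h = 1.000, k = 1.566; principal scales a = 1.566, b = 1.000.
sin(ω/2) = (a − b)/(a + b) = 0.5655/2.566 = 0.2204, so ω = 2 arcsin(0.2204) ≈ 25.5°.

25.5°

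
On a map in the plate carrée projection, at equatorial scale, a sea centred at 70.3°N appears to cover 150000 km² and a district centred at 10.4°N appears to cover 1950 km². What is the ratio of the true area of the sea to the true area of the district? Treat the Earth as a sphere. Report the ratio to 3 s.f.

Plate carrée has h = 1 and k = sec φ, giving areal scale sec φ; true area = (apparent area) · cos φ.
True area of sea: 150000 × cos(70.3°) = 150000 × 0.3371 = 50560 km².
True area of district: 1950 × cos(10.4°) = 1950 × 0.9836 = 1918 km².
Ratio = 50560 / 1918 ≈ 26.4.

26.4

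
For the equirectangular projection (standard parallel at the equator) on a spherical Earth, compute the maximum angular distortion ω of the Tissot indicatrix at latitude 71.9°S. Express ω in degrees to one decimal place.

63.5°

Plate carrée maps x = Rλ, y = Rφ. The meridian scale is h = 1 and the parallel scale is k = 1/cos φ = sec φ.
At 71.9°: h = 1.000, k = 3.219; principal scales a = 3.219, b = 1.000.
sin(ω/2) = (a − b)/(a + b) = 2.219/4.219 = 0.5259, so ω = 2 arcsin(0.5259) ≈ 63.5°.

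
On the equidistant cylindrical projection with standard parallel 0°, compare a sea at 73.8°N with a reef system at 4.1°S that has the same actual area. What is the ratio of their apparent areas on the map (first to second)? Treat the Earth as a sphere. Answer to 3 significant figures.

Plate carrée maps x = Rλ, y = Rφ. The meridian scale is h = 1 and the parallel scale is k = 1/cos φ = sec φ.
Areal scale at 73.8°: h·k = 1.000 × 3.584 = 3.584.
Areal scale at 4.1°: h·k = 1.000 × 1.003 = 1.003.
Ratio = 3.584/1.003 ≈ 3.58.

3.58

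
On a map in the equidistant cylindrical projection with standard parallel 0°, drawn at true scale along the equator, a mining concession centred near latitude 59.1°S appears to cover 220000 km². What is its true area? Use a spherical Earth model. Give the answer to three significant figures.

In the plate carrée (x = Rλ, y = Rφ), meridians are true-scale (h = 1) and parallels are stretched by k = sec φ.
Areal scale = h·k = 1 × sec φ; at 59.1°, h = 1.000, k = 1.947, so h·k = 1.947.
True area = apparent / (areal scale) = 220000 / 1.947 ≈ 113000 km².

113000 km²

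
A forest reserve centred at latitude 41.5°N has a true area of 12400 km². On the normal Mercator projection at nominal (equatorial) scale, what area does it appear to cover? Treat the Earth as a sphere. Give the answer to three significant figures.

For Mercator, h = k = sec φ (a conformal cylindrical projection has a single point scale, 1/cos φ).
Areal scale = k² = sec²φ = 1/cos²(41.5°) = 1/0.7490² = 1.783.
Apparent area = 12400 × 1.783 ≈ 22100 km².

22100 km²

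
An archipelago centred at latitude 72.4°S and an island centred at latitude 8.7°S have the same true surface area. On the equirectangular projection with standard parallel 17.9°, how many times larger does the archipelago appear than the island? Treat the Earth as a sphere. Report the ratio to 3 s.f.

The equidistant cylindrical projection with φ₀ = 17.9° has h = 1 (meridians true) and k = cos φ₀ / cos φ along parallels.
Areal scale at 72.4°: h·k = 1.000 × 3.147 = 3.147.
Areal scale at 8.7°: h·k = 1.000 × 0.9627 = 0.9627.
Ratio = 3.147/0.9627 ≈ 3.27.

3.27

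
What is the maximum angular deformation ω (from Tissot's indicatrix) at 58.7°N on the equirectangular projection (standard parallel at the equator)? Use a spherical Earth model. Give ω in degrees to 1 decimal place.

Plate carrée maps x = Rλ, y = Rφ. The meridian scale is h = 1 and the parallel scale is k = 1/cos φ = sec φ.
At 58.7°: h = 1.000, k = 1.925; principal scales a = 1.925, b = 1.000.
sin(ω/2) = (a − b)/(a + b) = 0.9249/2.925 = 0.3162, so ω = 2 arcsin(0.3162) ≈ 36.9°.

36.9°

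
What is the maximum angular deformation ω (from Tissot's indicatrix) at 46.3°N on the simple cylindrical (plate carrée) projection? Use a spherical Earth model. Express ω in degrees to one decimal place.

For the equirectangular projection with φ₀ = 0 (plate carrée), h = 1 along meridians and k = sec φ along parallels.
At 46.3°: h = 1.000, k = 1.447; principal scales a = 1.447, b = 1.000.
sin(ω/2) = (a − b)/(a + b) = 0.4474/2.447 = 0.1828, so ω = 2 arcsin(0.1828) ≈ 21.1°.

21.1°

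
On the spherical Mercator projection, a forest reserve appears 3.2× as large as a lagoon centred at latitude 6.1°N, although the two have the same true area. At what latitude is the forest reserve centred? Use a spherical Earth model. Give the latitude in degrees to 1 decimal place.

56.2°

On Mercator, (apparent₁)/(apparent₂) = sec²φ₁ / sec²φ₂ when true areas are equal.
cos²φ₂ / cos²φ₁ = 3.2  ⇒  cos φ₁ = cos 6.1° / √3.2 = 0.9943/1.789 = 0.5559.
φ₁ = arccos(0.5559) ≈ 56.2°.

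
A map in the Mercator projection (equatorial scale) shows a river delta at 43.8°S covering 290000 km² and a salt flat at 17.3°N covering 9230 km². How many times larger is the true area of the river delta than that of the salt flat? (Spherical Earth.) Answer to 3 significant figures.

Since Mercator area scale is 1/cos²φ, the true area equals the apparent area multiplied by cos²φ.
True area of river delta: 290000 × cos²(43.8°) = 290000 × 0.5209 = 151100 km².
True area of salt flat: 9230 × cos²(17.3°) = 9230 × 0.9116 = 8414 km².
Ratio = 151100 / 8414 ≈ 18.0.

18.0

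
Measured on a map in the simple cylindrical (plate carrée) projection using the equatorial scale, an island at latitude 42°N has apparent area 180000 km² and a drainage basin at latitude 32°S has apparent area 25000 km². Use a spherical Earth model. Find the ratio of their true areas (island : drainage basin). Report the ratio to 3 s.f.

6.31

Plate carrée has h = 1 and k = sec φ, giving areal scale sec φ; true area = (apparent area) · cos φ.
True area of island: 180000 × cos(42°) = 180000 × 0.7431 = 133800 km².
True area of drainage basin: 25000 × cos(32°) = 25000 × 0.8480 = 21200 km².
Ratio = 133800 / 21200 ≈ 6.31.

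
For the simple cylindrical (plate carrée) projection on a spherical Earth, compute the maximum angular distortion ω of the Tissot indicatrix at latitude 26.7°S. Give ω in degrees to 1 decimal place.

In the plate carrée (x = Rλ, y = Rφ), meridians are true-scale (h = 1) and parallels are stretched by k = sec φ.
At 26.7°: h = 1.000, k = 1.119; principal scales a = 1.119, b = 1.000.
sin(ω/2) = (a − b)/(a + b) = 0.1194/2.119 = 0.05632, so ω = 2 arcsin(0.05632) ≈ 6.5°.

6.5°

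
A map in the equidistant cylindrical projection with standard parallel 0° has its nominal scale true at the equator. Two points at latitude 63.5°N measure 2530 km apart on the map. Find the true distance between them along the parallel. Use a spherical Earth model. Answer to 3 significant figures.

For the equirectangular projection with φ₀ = 0 (plate carrée), h = 1 along meridians and k = sec φ along parallels.
Along the parallel at 63.5°, map distances are exaggerated by k = sec 63.5° = 2.241.
True distance = 2530 / 2.241 = 2530 × cos 63.5° ≈ 1130 km.

1130 km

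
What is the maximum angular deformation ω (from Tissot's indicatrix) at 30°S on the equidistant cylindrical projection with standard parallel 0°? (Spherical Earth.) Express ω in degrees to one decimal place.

For the equirectangular projection with φ₀ = 0 (plate carrée), h = 1 along meridians and k = sec φ along parallels.
At 30°: h = 1.000, k = 1.155; principal scales a = 1.155, b = 1.000.
sin(ω/2) = (a − b)/(a + b) = 0.1547/2.155 = 0.07180, so ω = 2 arcsin(0.07180) ≈ 8.2°.

8.2°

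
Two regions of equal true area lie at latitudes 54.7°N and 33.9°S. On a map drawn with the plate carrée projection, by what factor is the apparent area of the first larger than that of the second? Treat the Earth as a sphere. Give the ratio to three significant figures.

1.44

For the equirectangular projection with φ₀ = 0 (plate carrée), h = 1 along meridians and k = sec φ along parallels.
Areal scale at 54.7°: h·k = 1.000 × 1.731 = 1.731.
Areal scale at 33.9°: h·k = 1.000 × 1.205 = 1.205.
Ratio = 1.731/1.205 ≈ 1.44.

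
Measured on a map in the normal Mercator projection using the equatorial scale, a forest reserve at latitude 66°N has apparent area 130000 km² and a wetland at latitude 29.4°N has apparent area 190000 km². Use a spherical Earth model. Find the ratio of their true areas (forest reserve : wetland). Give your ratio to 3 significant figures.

Since Mercator area scale is 1/cos²φ, the true area equals the apparent area multiplied by cos²φ.
True area of forest reserve: 130000 × cos²(66°) = 130000 × 0.1654 = 21510 km².
True area of wetland: 190000 × cos²(29.4°) = 190000 × 0.7590 = 144200 km².
Ratio = 21510 / 144200 ≈ 0.149.

0.149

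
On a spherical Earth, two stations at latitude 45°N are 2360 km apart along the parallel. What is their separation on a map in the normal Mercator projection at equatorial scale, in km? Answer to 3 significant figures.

3340 km

For Mercator, h = k = sec φ (a conformal cylindrical projection has a single point scale, 1/cos φ).
Along the parallel, k = sec 45° = 1/0.7071 = 1.414.
Map distance = 2360 × 1.414 ≈ 3340 km.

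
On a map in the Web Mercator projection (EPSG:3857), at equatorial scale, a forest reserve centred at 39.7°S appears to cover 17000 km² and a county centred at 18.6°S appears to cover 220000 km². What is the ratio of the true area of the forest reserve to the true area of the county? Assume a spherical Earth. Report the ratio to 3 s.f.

0.0509

On Mercator the areal scale is sec²φ, so true area = apparent × cos²φ.
True area of forest reserve: 17000 × cos²(39.7°) = 17000 × 0.5920 = 10060 km².
True area of county: 220000 × cos²(18.6°) = 220000 × 0.8983 = 197600 km².
Ratio = 10060 / 197600 ≈ 0.0509.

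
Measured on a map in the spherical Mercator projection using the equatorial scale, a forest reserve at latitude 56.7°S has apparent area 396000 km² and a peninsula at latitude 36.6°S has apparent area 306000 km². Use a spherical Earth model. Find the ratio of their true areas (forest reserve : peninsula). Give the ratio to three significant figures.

0.605

On Mercator the areal scale is sec²φ, so true area = apparent × cos²φ.
True area of forest reserve: 396000 × cos²(56.7°) = 396000 × 0.3014 = 119400 km².
True area of peninsula: 306000 × cos²(36.6°) = 306000 × 0.6445 = 197200 km².
Ratio = 119400 / 197200 ≈ 0.605.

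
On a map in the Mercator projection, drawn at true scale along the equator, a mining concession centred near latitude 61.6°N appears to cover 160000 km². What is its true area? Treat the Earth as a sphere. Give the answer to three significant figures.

36200 km²

For Mercator, h = k = sec φ (a conformal cylindrical projection has a single point scale, 1/cos φ).
Areal scale = k² = sec²φ = 1/cos²(61.6°) = 1/0.4756² = 4.421.
True area = apparent / (areal scale) = 160000 / 4.421 ≈ 36200 km².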